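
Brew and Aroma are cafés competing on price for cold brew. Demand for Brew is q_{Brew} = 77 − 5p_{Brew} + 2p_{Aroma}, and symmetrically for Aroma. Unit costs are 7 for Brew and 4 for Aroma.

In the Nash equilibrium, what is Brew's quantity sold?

Brew's profit: π = (p_{Brew} − 7)(77 − 5p_{Brew} + 2p_{Aroma}).
∂π/∂p_{Brew} = 112 − 10p_{Brew} + 2p_{Aroma} = 0 ⇒ p_{Brew} = 11.2 + 0.2p_{Aroma}.
Similarly p_{Aroma} = 9.7 + 0.2p_{Brew}.
Plugging p_{Aroma} into Brew's best response: p_{Brew} = 11.2 + 0.2(9.7 + 0.2p_{Brew}) ⇒ 0.96p_{Brew} = 13.14, so p_{Brew} = 13.6875.
Then p_{Aroma} = 9.7 + 0.2·13.6875 = 12.4375.
q_{Brew} = 77 − 5·13.6875 + 2·12.4375 = 33.4375.

33.4375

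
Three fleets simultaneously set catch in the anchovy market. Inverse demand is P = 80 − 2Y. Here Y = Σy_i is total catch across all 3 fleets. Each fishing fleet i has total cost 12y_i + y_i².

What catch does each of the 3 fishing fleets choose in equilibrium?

6.8

A representative fishing fleet's profit is π_i = y_i(80 − 2Y) − 12y_i − y_i², with Y = y_i + Σ_{j≠i} y_j.
First-order condition: 68 − 6y_i − 2Σ_{j≠i} y_j = 0.
Imposing symmetry (y_j = y for all j) turns Σ_{j≠i} y_j into 2y, so 68 = 10y and y = 6.8.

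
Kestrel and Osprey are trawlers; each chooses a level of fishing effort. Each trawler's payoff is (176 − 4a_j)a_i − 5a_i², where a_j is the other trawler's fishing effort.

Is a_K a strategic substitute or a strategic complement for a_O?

Kestrel's payoff is (176 − 4a_O)a_K − 5a_K².
∂π/∂a_K = 176 − 4a_O − 10a_K = 0, so a_K = 17.6 − 0.4a_O.
The best-response slope da_K/da_O = −0.4 < 0: the reaction function is downward-sloping, so the choices are strategic substitutes.

strategic substitutes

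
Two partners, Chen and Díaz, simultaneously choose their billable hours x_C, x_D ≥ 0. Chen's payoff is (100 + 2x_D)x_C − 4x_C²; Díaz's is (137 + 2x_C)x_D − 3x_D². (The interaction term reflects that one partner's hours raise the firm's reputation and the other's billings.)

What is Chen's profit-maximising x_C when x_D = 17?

16.75

Expanding Chen's payoff: 100x_C + 2x_Dx_C − 4x_C².
∂π/∂x_C = 100 + 2x_D − 8x_C = 0, so x_C = 12.5 + 0.25x_D.
At x_D = 17: x_C = 12.5 + 0.25·17 = 16.75.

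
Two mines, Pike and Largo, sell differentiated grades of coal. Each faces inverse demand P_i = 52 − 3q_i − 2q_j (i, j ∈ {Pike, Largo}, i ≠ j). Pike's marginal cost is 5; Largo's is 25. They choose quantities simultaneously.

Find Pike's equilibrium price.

Mine Pike's profit: π = q_{Pike}(52 − 3q_{Pike} − 2q_{Largo}) − 5q_{Pike}.
∂π/∂q_{Pike} = 47 − 6q_{Pike} − 2q_{Largo} = 0 ⇒ q_{Pike} = 47/6 − (1/3)q_{Largo}.
Similarly q_{Largo} = 4.5 − (1/3)q_{Pike}.
Substituting the second reaction function into the first: q_{Pike} = 47/6 − (1/3)(4.5 − (1/3)q_{Pike}), which gives (8/9)q_{Pike} = 19/3 ⇒ q_{Pike} = 7.125.
Then q_{Largo} = 4.5 − (1/3)·7.125 = 2.125.
P_{Pike} = 52 − 3·7.125 − 2·2.125 = 26.375.

26.375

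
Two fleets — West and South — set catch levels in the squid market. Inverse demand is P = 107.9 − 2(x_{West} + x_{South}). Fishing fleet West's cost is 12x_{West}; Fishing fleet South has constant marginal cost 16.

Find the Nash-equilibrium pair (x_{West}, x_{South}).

16.65, 14.65

Fishing fleet West's profit: π = x_{West}(107.9 − 2(x_{West} + x_{South})) − 12x_{West}.
∂π/∂x_{West} = 95.9 − 4x_{West} − 2x_{South} = 0, so x_{West} = 23.975 − 0.5x_{South}.
By the same steps for South: x_{South} = 22.975 − 0.5x_{West}.
Substituting the second reaction function into the first: x_{West} = 23.975 − 0.5(22.975 − 0.5x_{West}), which gives 0.75x_{West} = 12.4875 ⇒ x_{West} = 16.65.
Then x_{South} = 22.975 − 0.5·16.65 = 14.65.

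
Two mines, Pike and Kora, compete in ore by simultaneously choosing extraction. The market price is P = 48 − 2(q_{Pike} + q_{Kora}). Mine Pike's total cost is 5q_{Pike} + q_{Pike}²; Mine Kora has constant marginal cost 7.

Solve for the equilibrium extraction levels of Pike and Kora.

Mine Pike's profit: π = q_{Pike}(48 − 2(q_{Pike} + q_{Kora})) − 5q_{Pike} − q_{Pike}².
∂π/∂q_{Pike} = 43 − 6q_{Pike} − 2q_{Kora} = 0, so q_{Pike} = 43/6 − (1/3)q_{Kora}.
For Kora: ∂π/∂q_{Kora} = 41 − 4q_{Kora} − 2q_{Pike} = 0 ⇒ q_{Kora} = 10.25 − 0.5q_{Pike}.
Solving the two reaction functions simultaneously: (1 − (−1/3)(−0.5))q_{Pike} = 43/6 − (1/3)·10.25, so (5/6)q_{Pike} = 3.75 and q_{Pike} = 4.5.
Then q_{Kora} = 10.25 − 0.5·4.5 = 8.

4.5, 8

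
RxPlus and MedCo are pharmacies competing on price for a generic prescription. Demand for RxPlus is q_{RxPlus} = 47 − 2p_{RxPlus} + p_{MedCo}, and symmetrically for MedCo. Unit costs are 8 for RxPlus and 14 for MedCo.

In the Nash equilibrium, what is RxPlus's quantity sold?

27.6

RxPlus's profit: π = (p_{RxPlus} − 8)(47 − 2p_{RxPlus} + p_{MedCo}).
∂π/∂p_{RxPlus} = 63 − 4p_{RxPlus} + p_{MedCo} = 0 ⇒ p_{RxPlus} = 15.75 + 0.25p_{MedCo}.
Similarly p_{MedCo} = 18.75 + 0.25p_{RxPlus}.
Solving the two reaction functions simultaneously: (1 − (0.25)(0.25))p_{RxPlus} = 15.75 + 0.25·18.75, so 0.9375p_{RxPlus} = 20.4375 and p_{RxPlus} = 21.8.
Then p_{MedCo} = 18.75 + 0.25·21.8 = 24.2.
q_{RxPlus} = 47 − 2·21.8 + 24.2 = 27.6.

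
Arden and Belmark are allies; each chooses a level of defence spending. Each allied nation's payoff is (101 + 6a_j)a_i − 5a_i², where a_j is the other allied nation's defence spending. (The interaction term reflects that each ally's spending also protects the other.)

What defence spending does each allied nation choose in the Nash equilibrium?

Arden's payoff is (101 + 6a_B)a_A − 5a_A².
∂π/∂a_A = 101 + 6a_B − 10a_A = 0, so a_A = 10.1 + 0.6a_B.
The game is symmetric, so in equilibrium a_B = a_A: the reaction function gives 0.4a_A = 10.1, hence a_A = 25.25.

25.25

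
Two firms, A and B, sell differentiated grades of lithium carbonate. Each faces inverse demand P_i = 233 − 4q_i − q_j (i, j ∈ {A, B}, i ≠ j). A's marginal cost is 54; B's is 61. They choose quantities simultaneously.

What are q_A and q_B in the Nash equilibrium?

Firm A's profit: π = q_A(233 − 4q_A − q_B) − 54q_A.
∂π/∂q_A = 179 − 8q_A − q_B = 0 ⇒ q_A = 22.375 − 0.125q_B.
Similarly q_B = 21.5 − 0.125q_A.
Solving the two reaction functions simultaneously: (1 − (−0.125)(−0.125))q_A = 22.375 − 0.125·21.5, so (63/64)q_A = 19.6875 and q_A = 20.
Then q_B = 21.5 − 0.125·20 = 19.

20, 19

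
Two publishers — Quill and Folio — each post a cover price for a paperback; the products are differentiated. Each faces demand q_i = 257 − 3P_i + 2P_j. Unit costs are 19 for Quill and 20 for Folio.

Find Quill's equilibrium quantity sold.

179.0625

Quill's profit: π = (P_{Quill} − 19)(257 − 3P_{Quill} + 2P_{Folio}).
∂π/∂P_{Quill} = 314 − 6P_{Quill} + 2P_{Folio} = 0 ⇒ P_{Quill} = 157/3 + (1/3)P_{Folio}.
Similarly P_{Folio} = 317/6 + (1/3)P_{Quill}.
Plugging P_{Folio} into Quill's best response: P_{Quill} = 157/3 + (1/3)(317/6 + (1/3)P_{Quill}) ⇒ (8/9)P_{Quill} = 1259/18, so P_{Quill} = 78.6875.
Then P_{Folio} = 317/6 + (1/3)·78.6875 = 79.0625.
q_{Quill} = 257 − 3·78.6875 + 2·79.0625 = 179.0625.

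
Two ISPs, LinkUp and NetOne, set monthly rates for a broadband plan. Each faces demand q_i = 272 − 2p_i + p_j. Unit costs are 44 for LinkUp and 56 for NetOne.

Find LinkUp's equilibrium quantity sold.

LinkUp's profit: π = (p_{LinkUp} − 44)(272 − 2p_{LinkUp} + p_{NetOne}).
∂π/∂p_{LinkUp} = 360 − 4p_{LinkUp} + p_{NetOne} = 0 ⇒ p_{LinkUp} = 90 + 0.25p_{NetOne}.
Similarly p_{NetOne} = 96 + 0.25p_{LinkUp}.
Substituting the second reaction function into the first: p_{LinkUp} = 90 + 0.25(96 + 0.25p_{LinkUp}), which gives 0.9375p_{LinkUp} = 114 ⇒ p_{LinkUp} = 121.6.
Then p_{NetOne} = 96 + 0.25·121.6 = 126.4.
q_{LinkUp} = 272 − 2·121.6 + 126.4 = 155.2.

155.2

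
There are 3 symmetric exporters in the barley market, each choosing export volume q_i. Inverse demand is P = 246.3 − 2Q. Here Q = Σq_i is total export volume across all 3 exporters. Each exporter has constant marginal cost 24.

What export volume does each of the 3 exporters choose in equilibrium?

A representative exporter's profit is π_i = q_i(246.3 − 2Q) − 24q_i, with Q = q_i + Σ_{j≠i} q_j.
First-order condition: 222.3 − 4q_i − 2Σ_{j≠i} q_j = 0.
Imposing symmetry (q_j = q for all j) turns Σ_{j≠i} q_j into 2q, so 222.3 = 8q and q = 27.7875.

27.7875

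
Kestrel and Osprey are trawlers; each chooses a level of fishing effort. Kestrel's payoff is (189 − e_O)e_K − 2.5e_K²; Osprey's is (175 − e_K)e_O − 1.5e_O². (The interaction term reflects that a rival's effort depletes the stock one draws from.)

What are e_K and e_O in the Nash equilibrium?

28, 49

Expanding Kestrel's payoff: 189e_K − e_Oe_K − 2.5e_K².
∂π/∂e_K = 189 − e_O − 5e_K = 0, so e_K = 37.8 − 0.2e_O.
Likewise for Osprey: e_O = 175/3 − (1/3)e_K.
Solving the two reaction functions simultaneously: (1 − (−0.2)(−1/3))e_K = 37.8 − 0.2·(175/3), so (14/15)e_K = 392/15 and e_K = 28.
Then e_O = 175/3 − (1/3)·28 = 49.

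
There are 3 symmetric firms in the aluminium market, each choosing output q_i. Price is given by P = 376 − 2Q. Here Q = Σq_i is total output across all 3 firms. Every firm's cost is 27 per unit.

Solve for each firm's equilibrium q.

43.625

A representative firm's profit is π_i = q_i(376 − 2Q) − 27q_i, with Q = q_i + Σ_{j≠i} q_j.
First-order condition: 349 − 4q_i − 2Σ_{j≠i} q_j = 0.
Imposing symmetry (q_j = q for all j) turns Σ_{j≠i} q_j into 2q, so 349 = 8q and q = 43.625.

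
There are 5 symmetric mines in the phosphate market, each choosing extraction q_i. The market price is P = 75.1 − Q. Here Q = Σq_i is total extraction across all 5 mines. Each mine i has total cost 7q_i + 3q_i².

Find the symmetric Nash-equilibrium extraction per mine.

5.675

A representative mine's profit is π_i = q_i(75.1 − Q) − 7q_i − 3q_i², with Q = q_i + Σ_{j≠i} q_j.
First-order condition: 68.1 − 8q_i − Σ_{j≠i} q_j = 0.
With identical mines, set every q_j = q: then 68.1 − 8q − 4q = 0, i.e. q = 68.1/12 = 5.675.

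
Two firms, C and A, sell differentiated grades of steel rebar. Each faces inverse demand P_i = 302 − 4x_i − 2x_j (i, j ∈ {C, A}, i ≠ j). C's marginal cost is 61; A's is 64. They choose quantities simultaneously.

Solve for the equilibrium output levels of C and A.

Firm C's profit: π = x_C(302 − 4x_C − 2x_A) − 61x_C.
∂π/∂x_C = 241 − 8x_C − 2x_A = 0 ⇒ x_C = 30.125 − 0.25x_A.
Similarly x_A = 29.75 − 0.25x_C.
Plugging x_A into C's best response: x_C = 30.125 − 0.25(29.75 − 0.25x_C) ⇒ 0.9375x_C = 22.6875, so x_C = 24.2.
Then x_A = 29.75 − 0.25·24.2 = 23.7.

24.2, 23.7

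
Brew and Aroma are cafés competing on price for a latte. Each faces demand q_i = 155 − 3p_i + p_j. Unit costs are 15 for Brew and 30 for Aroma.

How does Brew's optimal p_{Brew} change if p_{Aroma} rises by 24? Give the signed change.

Brew's profit: π = (p_{Brew} − 15)(155 − 3p_{Brew} + p_{Aroma}).
∂π/∂p_{Brew} = 200 − 6p_{Brew} + p_{Aroma} = 0 ⇒ p_{Brew} = 100/3 + (1/6)p_{Aroma}.
The reaction-function slope is 1/6, so a 24-unit rise in p_{Aroma} moves p_{Brew} by 1/6 × 24 = 4. Brew's best response rises — the actions are strategic complements.

4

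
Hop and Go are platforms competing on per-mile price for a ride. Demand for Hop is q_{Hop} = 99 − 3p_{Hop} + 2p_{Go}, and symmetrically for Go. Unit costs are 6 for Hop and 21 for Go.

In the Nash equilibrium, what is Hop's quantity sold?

Hop's profit: π = (p_{Hop} − 6)(99 − 3p_{Hop} + 2p_{Go}).
∂π/∂p_{Hop} = 117 − 6p_{Hop} + 2p_{Go} = 0 ⇒ p_{Hop} = 19.5 + (1/3)p_{Go}.
Similarly p_{Go} = 27 + (1/3)p_{Hop}.
Substituting the second reaction function into the first: p_{Hop} = 19.5 + (1/3)(27 + (1/3)p_{Hop}), which gives (8/9)p_{Hop} = 28.5 ⇒ p_{Hop} = 32.0625.
Then p_{Go} = 27 + (1/3)·32.0625 = 37.6875.
q_{Hop} = 99 − 3·32.0625 + 2·37.6875 = 78.1875.

78.1875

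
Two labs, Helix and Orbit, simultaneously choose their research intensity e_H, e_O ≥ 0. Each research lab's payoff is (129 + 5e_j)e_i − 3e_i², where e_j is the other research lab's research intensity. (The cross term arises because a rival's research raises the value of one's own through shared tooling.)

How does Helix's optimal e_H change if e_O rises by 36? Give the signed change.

Helix's payoff is (129 + 5e_O)e_H − 3e_H².
∂π/∂e_H = 129 + 5e_O − 6e_H = 0, so e_H = 21.5 + (5/6)e_O.
The reaction-function slope is 5/6, so a 36-unit rise in e_O moves e_H by 5/6 × 36 = 30. Helix's best response rises — the actions are strategic complements.

30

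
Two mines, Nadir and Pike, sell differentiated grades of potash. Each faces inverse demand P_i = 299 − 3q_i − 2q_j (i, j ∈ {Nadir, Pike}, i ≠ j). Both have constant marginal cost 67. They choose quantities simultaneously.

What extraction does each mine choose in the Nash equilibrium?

Mine Nadir's profit: π = q_{Nadir}(299 − 3q_{Nadir} − 2q_{Pike}) − 67q_{Nadir}.
∂π/∂q_{Nadir} = 232 − 6q_{Nadir} − 2q_{Pike} = 0 ⇒ q_{Nadir} = 116/3 − (1/3)q_{Pike}.
The game is symmetric, so in equilibrium q_{Pike} = q_{Nadir}: the reaction function gives (4/3)q_{Nadir} = 116/3, hence q_{Nadir} = 29.

29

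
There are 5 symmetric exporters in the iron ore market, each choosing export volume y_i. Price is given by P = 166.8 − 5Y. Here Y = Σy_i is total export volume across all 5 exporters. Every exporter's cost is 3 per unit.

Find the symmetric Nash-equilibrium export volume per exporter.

A representative exporter's profit is π_i = y_i(166.8 − 5Y) − 3y_i, with Y = y_i + Σ_{j≠i} y_j.
First-order condition: 163.8 − 10y_i − 5Σ_{j≠i} y_j = 0.
In a symmetric equilibrium every exporter chooses the same y, so Σ_{j≠i} y_j = 4y. The condition becomes 163.8 − 30y = 0, giving y = 163.8/30 = 5.46.

5.46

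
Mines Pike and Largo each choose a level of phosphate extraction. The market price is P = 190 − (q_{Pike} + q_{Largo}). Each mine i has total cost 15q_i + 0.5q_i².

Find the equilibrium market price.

102.5

Mine Pike's profit: π = q_{Pike}(190 − (q_{Pike} + q_{Largo})) − 15q_{Pike} − 0.5q_{Pike}².
∂π/∂q_{Pike} = 175 − 3q_{Pike} − q_{Largo} = 0, so q_{Pike} = 175/3 − (1/3)q_{Largo}.
The game is symmetric, so in equilibrium q_{Largo} = q_{Pike}: the reaction function gives (4/3)q_{Pike} = 175/3, hence q_{Pike} = 43.75.
Equilibrium price: P = 190 − 87.5 = 102.5.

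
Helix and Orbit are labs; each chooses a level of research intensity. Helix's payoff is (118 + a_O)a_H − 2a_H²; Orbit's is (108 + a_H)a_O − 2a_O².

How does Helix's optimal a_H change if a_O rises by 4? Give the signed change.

1

Expanding Helix's payoff: 118a_H + a_Oa_H − 2a_H².
∂π/∂a_H = 118 + a_O − 4a_H = 0, so a_H = 29.5 + 0.25a_O.
The reaction-function slope is 0.25, so a 4-unit rise in a_O moves a_H by 0.25 × 4 = 1. Helix's best response rises — the actions are strategic complements.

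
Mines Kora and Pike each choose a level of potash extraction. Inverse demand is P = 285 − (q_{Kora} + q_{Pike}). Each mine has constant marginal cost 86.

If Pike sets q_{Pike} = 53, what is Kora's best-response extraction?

Mine Kora's profit: π = q_{Kora}(285 − (q_{Kora} + q_{Pike})) − 86q_{Kora}.
∂π/∂q_{Kora} = 199 − 2q_{Kora} − q_{Pike} = 0, so q_{Kora} = 99.5 − 0.5q_{Pike}.
At q_{Pike} = 53: q_{Kora} = 99.5 − 0.5·53 = 73.

73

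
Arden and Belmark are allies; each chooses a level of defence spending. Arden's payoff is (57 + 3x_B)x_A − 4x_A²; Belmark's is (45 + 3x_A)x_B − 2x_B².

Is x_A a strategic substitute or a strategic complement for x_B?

Expanding Arden's payoff: 57x_A + 3x_Bx_A − 4x_A².
∂π/∂x_A = 57 + 3x_B − 8x_A = 0, so x_A = 7.125 + 0.375x_B.
The best-response slope dx_A/dx_B = 0.375 > 0: the reaction function is upward-sloping, so the choices are strategic complements.

strategic complements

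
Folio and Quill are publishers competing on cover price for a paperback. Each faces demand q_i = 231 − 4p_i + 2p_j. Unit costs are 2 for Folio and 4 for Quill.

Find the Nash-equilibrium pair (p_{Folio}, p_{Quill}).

Folio's profit: π = (p_{Folio} − 2)(231 − 4p_{Folio} + 2p_{Quill}).
∂π/∂p_{Folio} = 239 − 8p_{Folio} + 2p_{Quill} = 0 ⇒ p_{Folio} = 29.875 + 0.25p_{Quill}.
Similarly p_{Quill} = 30.875 + 0.25p_{Folio}.
Solving the two reaction functions simultaneously: (1 − (0.25)(0.25))p_{Folio} = 29.875 + 0.25·30.875, so 0.9375p_{Folio} = 1203/32 and p_{Folio} = 40.1.
Then p_{Quill} = 30.875 + 0.25·40.1 = 40.9.

40.1, 40.9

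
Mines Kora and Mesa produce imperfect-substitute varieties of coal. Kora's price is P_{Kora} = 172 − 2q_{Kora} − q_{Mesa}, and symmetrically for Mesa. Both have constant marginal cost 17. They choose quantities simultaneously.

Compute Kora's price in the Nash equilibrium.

79

Mine Kora's profit: π = q_{Kora}(172 − 2q_{Kora} − q_{Mesa}) − 17q_{Kora}.
∂π/∂q_{Kora} = 155 − 4q_{Kora} − q_{Mesa} = 0 ⇒ q_{Kora} = 38.75 − 0.25q_{Mesa}.
Setting q_{Kora} = q_{Mesa} in the reaction function: q_{Kora} = 38.75 − 0.25q_{Kora}, so q_{Kora} = 38.75 / 1.25 = 31.
P_{Kora} = 172 − 2·31 − 31 = 79.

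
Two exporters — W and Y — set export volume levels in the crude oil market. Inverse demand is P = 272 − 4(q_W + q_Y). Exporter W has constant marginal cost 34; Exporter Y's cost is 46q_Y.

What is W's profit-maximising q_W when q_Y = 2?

Exporter W's profit: π = q_W(272 − 4(q_W + q_Y)) − 34q_W.
∂π/∂q_W = 238 − 8q_W − 4q_Y = 0, so q_W = 29.75 − 0.5q_Y.
At q_Y = 2: q_W = 29.75 − 0.5·2 = 28.75.

28.75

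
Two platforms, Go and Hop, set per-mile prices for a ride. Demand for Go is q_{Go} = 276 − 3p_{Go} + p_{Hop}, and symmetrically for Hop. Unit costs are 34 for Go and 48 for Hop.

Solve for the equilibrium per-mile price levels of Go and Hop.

76.8, 82.8

Go's profit: π = (p_{Go} − 34)(276 − 3p_{Go} + p_{Hop}).
∂π/∂p_{Go} = 378 − 6p_{Go} + p_{Hop} = 0 ⇒ p_{Go} = 63 + (1/6)p_{Hop}.
Similarly p_{Hop} = 70 + (1/6)p_{Go}.
Plugging p_{Hop} into Go's best response: p_{Go} = 63 + (1/6)(70 + (1/6)p_{Go}) ⇒ (35/36)p_{Go} = 224/3, so p_{Go} = 76.8.
Then p_{Hop} = 70 + (1/6)·76.8 = 82.8.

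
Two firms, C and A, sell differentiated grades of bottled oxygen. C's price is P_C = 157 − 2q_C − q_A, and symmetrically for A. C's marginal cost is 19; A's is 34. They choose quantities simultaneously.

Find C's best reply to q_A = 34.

Firm C's profit: π = q_C(157 − 2q_C − q_A) − 19q_C.
∂π/∂q_C = 138 − 4q_C − q_A = 0 ⇒ q_C = 34.5 − 0.25q_A.
At q_A = 34: q_C = 34.5 − 0.25·34 = 26.

26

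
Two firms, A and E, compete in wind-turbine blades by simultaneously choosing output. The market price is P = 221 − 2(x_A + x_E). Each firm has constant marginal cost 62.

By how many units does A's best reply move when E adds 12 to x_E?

-6

Firm A's profit: π = x_A(221 − 2(x_A + x_E)) − 62x_A.
∂π/∂x_A = 159 − 4x_A − 2x_E = 0, so x_A = 39.75 − 0.5x_E.
The reaction-function slope is −0.5, so a 12-unit rise in x_E moves x_A by −0.5 × 12 = −6. A's best response falls — the actions are strategic substitutes.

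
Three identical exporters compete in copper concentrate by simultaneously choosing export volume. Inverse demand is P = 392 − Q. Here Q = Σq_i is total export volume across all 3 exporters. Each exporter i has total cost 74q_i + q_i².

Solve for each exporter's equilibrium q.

53

A representative exporter's profit is π_i = q_i(392 − Q) − 74q_i − q_i², with Q = q_i + Σ_{j≠i} q_j.
First-order condition: 318 − 4q_i − Σ_{j≠i} q_j = 0.
With identical exporters, set every q_j = q: then 318 − 4q − 2q = 0, i.e. q = 318/6 = 53.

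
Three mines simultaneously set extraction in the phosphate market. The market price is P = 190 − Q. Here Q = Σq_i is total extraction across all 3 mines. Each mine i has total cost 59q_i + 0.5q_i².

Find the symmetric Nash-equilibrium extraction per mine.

A representative mine's profit is π_i = q_i(190 − Q) − 59q_i − 0.5q_i², with Q = q_i + Σ_{j≠i} q_j.
First-order condition: 131 − 3q_i − Σ_{j≠i} q_j = 0.
Imposing symmetry (q_j = q for all j) turns Σ_{j≠i} q_j into 2q, so 131 = 5q and q = 26.2.

26.2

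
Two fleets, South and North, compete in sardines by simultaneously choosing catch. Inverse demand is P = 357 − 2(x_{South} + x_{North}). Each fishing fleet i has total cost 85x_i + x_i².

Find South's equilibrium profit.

3468

Fishing fleet South's profit: π = x_{South}(357 − 2(x_{South} + x_{North})) − 85x_{South} − x_{South}².
∂π/∂x_{South} = 272 − 6x_{South} − 2x_{North} = 0, so x_{South} = 136/3 − (1/3)x_{North}.
The game is symmetric, so in equilibrium x_{North} = x_{South}: the reaction function gives (4/3)x_{South} = 136/3, hence x_{South} = 34.
Price P = 357 − 2·68 = 221.
South's profit: (221 − 85)·34 − (34)² = 3468.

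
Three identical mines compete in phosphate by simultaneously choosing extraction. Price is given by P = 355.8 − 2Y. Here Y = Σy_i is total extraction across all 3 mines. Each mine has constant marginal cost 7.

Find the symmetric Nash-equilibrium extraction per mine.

43.6

A representative mine's profit is π_i = y_i(355.8 − 2Y) − 7y_i, with Y = y_i + Σ_{j≠i} y_j.
First-order condition: 348.8 − 4y_i − 2Σ_{j≠i} y_j = 0.
In a symmetric equilibrium every mine chooses the same y, so Σ_{j≠i} y_j = 2y. The condition becomes 348.8 − 8y = 0, giving y = 348.8/8 = 43.6.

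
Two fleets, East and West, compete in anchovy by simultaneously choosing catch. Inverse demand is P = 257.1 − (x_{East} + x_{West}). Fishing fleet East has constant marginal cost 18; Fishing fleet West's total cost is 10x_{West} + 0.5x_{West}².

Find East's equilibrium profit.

Fishing fleet East's profit: π = x_{East}(257.1 − (x_{East} + x_{West})) − 18x_{East}.
∂π/∂x_{East} = 239.1 − 2x_{East} − x_{West} = 0, so x_{East} = 119.55 − 0.5x_{West}.
For West: ∂π/∂x_{West} = 247.1 − 3x_{West} − x_{East} = 0 ⇒ x_{West} = 2471/30 − (1/3)x_{East}.
Plugging x_{West} into East's best response: x_{East} = 119.55 − 0.5(2471/30 − (1/3)x_{East}) ⇒ (5/6)x_{East} = 2351/30, so x_{East} = 94.04.
Then x_{West} = 2471/30 − (1/3)·94.04 = 51.02.
Price P = 257.1 − 145.06 = 112.04.
East's profit: (112.04 − 18)·94.04 = 8843.5216.

8843.5216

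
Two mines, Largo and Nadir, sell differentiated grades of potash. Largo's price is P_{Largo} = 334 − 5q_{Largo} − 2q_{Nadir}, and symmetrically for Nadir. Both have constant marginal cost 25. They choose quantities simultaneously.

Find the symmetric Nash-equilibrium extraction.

Mine Largo's profit: π = q_{Largo}(334 − 5q_{Largo} − 2q_{Nadir}) − 25q_{Largo}.
∂π/∂q_{Largo} = 309 − 10q_{Largo} − 2q_{Nadir} = 0 ⇒ q_{Largo} = 30.9 − 0.2q_{Nadir}.
The game is symmetric, so in equilibrium q_{Nadir} = q_{Largo}: the reaction function gives 1.2q_{Largo} = 30.9, hence q_{Largo} = 25.75.

25.75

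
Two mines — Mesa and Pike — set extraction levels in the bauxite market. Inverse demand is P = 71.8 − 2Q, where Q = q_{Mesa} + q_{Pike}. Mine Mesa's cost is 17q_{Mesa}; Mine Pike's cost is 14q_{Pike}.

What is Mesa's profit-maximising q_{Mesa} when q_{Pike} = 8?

9.7

Mine Mesa's profit: π = q_{Mesa}(71.8 − 2(q_{Mesa} + q_{Pike})) − 17q_{Mesa}.
∂π/∂q_{Mesa} = 54.8 − 4q_{Mesa} − 2q_{Pike} = 0, so q_{Mesa} = 13.7 − 0.5q_{Pike}.
At q_{Pike} = 8: q_{Mesa} = 13.7 − 0.5·8 = 9.7.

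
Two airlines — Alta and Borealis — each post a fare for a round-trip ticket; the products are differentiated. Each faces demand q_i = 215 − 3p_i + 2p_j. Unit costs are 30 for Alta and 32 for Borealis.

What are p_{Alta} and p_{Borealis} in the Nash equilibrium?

Alta's profit: π = (p_{Alta} − 30)(215 − 3p_{Alta} + 2p_{Borealis}).
∂π/∂p_{Alta} = 305 − 6p_{Alta} + 2p_{Borealis} = 0 ⇒ p_{Alta} = 305/6 + (1/3)p_{Borealis}.
Similarly p_{Borealis} = 311/6 + (1/3)p_{Alta}.
Solving the two reaction functions simultaneously: (1 − (1/3)(1/3))p_{Alta} = 305/6 + (1/3)·(311/6), so (8/9)p_{Alta} = 613/9 and p_{Alta} = 76.625.
Then p_{Borealis} = 311/6 + (1/3)·76.625 = 77.375.

76.625, 77.375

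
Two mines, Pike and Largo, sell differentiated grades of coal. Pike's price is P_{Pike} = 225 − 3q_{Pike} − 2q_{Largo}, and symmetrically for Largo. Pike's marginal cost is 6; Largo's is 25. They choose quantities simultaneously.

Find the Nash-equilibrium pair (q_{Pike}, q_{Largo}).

28.5625, 23.8125

Mine Pike's profit: π = q_{Pike}(225 − 3q_{Pike} − 2q_{Largo}) − 6q_{Pike}.
∂π/∂q_{Pike} = 219 − 6q_{Pike} − 2q_{Largo} = 0 ⇒ q_{Pike} = 36.5 − (1/3)q_{Largo}.
Similarly q_{Largo} = 100/3 − (1/3)q_{Pike}.
Plugging q_{Largo} into Pike's best response: q_{Pike} = 36.5 − (1/3)(100/3 − (1/3)q_{Pike}) ⇒ (8/9)q_{Pike} = 457/18, so q_{Pike} = 28.5625.
Then q_{Largo} = 100/3 − (1/3)·28.5625 = 23.8125.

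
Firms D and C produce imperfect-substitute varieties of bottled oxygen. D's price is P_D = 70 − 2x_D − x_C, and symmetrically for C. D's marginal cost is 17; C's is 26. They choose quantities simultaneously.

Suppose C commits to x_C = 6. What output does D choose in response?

Firm D's profit: π = x_D(70 − 2x_D − x_C) − 17x_D.
∂π/∂x_D = 53 − 4x_D − x_C = 0 ⇒ x_D = 13.25 − 0.25x_C.
At x_C = 6: x_D = 13.25 − 0.25·6 = 11.75.

11.75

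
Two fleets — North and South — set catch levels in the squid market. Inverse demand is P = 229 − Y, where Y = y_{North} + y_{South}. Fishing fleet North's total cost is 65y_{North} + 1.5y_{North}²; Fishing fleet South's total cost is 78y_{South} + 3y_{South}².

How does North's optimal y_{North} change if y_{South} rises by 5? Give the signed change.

-1

Fishing fleet North's profit: π = y_{North}(229 − (y_{North} + y_{South})) − 65y_{North} − 1.5y_{North}².
∂π/∂y_{North} = 164 − 5y_{North} − y_{South} = 0, so y_{North} = 32.8 − 0.2y_{South}.
The reaction-function slope is −0.2, so a 5-unit rise in y_{South} moves y_{North} by −0.2 × 5 = −1. North's best response falls — the actions are strategic substitutes.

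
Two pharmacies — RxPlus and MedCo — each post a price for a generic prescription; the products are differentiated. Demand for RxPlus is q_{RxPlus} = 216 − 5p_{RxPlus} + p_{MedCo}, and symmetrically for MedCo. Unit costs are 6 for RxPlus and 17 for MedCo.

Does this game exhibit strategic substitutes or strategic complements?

RxPlus's profit: π = (p_{RxPlus} − 6)(216 − 5p_{RxPlus} + p_{MedCo}).
∂π/∂p_{RxPlus} = 246 − 10p_{RxPlus} + p_{MedCo} = 0 ⇒ p_{RxPlus} = 24.6 + 0.1p_{MedCo}.
The best-response slope dp_{RxPlus}/dp_{MedCo} = 0.1 > 0: the reaction function is upward-sloping, so the choices are strategic complements.

strategic complements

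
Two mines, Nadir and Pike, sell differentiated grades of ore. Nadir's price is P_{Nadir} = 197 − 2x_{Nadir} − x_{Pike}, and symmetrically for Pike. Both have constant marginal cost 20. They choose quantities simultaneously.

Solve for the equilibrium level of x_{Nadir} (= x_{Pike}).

Mine Nadir's profit: π = x_{Nadir}(197 − 2x_{Nadir} − x_{Pike}) − 20x_{Nadir}.
∂π/∂x_{Nadir} = 177 − 4x_{Nadir} − x_{Pike} = 0 ⇒ x_{Nadir} = 44.25 − 0.25x_{Pike}.
By symmetry x_{Pike} = x_{Nadir}; substituting into the reaction function, 1.25x_{Nadir} = 44.25 and x_{Nadir} = 35.4.

35.4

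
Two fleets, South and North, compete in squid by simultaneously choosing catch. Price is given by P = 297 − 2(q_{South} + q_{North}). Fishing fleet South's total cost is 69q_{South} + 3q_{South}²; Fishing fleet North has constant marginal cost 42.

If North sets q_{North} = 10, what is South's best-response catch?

20.8

Fishing fleet South's profit: π = q_{South}(297 − 2(q_{South} + q_{North})) − 69q_{South} − 3q_{South}².
∂π/∂q_{South} = 228 − 10q_{South} − 2q_{North} = 0, so q_{South} = 22.8 − 0.2q_{North}.
At q_{North} = 10: q_{South} = 22.8 − 0.2·10 = 20.8.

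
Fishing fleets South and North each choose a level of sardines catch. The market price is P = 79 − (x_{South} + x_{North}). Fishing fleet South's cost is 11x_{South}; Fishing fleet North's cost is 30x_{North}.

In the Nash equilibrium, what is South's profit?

Fishing fleet South's profit: π = x_{South}(79 − (x_{South} + x_{North})) − 11x_{South}.
∂π/∂x_{South} = 68 − 2x_{South} − x_{North} = 0, so x_{South} = 34 − 0.5x_{North}.
By the same steps for North: x_{North} = 24.5 − 0.5x_{South}.
Substituting the second reaction function into the first: x_{South} = 34 − 0.5(24.5 − 0.5x_{South}), which gives 0.75x_{South} = 21.75 ⇒ x_{South} = 29.
Then x_{North} = 24.5 − 0.5·29 = 10.
Price P = 79 − 39 = 40.
South's profit: (40 − 11)·29 = 841.

841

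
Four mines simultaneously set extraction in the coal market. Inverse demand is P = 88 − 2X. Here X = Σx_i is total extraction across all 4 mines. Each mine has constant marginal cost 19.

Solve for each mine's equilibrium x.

A representative mine's profit is π_i = x_i(88 − 2X) − 19x_i, with X = x_i + Σ_{j≠i} x_j.
First-order condition: 69 − 4x_i − 2Σ_{j≠i} x_j = 0.
Imposing symmetry (x_j = x for all j) turns Σ_{j≠i} x_j into 3x, so 69 = 10x and x = 6.9.

6.9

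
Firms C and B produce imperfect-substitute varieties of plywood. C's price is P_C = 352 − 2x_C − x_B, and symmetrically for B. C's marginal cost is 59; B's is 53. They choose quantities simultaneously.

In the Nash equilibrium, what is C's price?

175.4

Firm C's profit: π = x_C(352 − 2x_C − x_B) − 59x_C.
∂π/∂x_C = 293 − 4x_C − x_B = 0 ⇒ x_C = 73.25 − 0.25x_B.
Similarly x_B = 74.75 − 0.25x_C.
Solving the two reaction functions simultaneously: (1 − (−0.25)(−0.25))x_C = 73.25 − 0.25·74.75, so 0.9375x_C = 54.5625 and x_C = 58.2.
Then x_B = 74.75 − 0.25·58.2 = 60.2.
P_C = 352 − 2·58.2 − 60.2 = 175.4.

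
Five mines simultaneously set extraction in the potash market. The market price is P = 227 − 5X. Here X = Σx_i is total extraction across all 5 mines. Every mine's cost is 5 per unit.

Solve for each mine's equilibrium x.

A representative mine's profit is π_i = x_i(227 − 5X) − 5x_i, with X = x_i + Σ_{j≠i} x_j.
First-order condition: 222 − 10x_i − 5Σ_{j≠i} x_j = 0.
With identical mines, set every x_j = x: then 222 − 10x − 20x = 0, i.e. x = 222/30 = 7.4.

7.4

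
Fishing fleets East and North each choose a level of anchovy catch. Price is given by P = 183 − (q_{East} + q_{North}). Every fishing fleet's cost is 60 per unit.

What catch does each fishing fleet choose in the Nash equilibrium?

41

Fishing fleet East's profit: π = q_{East}(183 − (q_{East} + q_{North})) − 60q_{East}.
∂π/∂q_{East} = 123 − 2q_{East} − q_{North} = 0, so q_{East} = 61.5 − 0.5q_{North}.
Setting q_{East} = q_{North} in the reaction function: q_{East} = 61.5 − 0.5q_{East}, so q_{East} = 61.5 / 1.5 = 41.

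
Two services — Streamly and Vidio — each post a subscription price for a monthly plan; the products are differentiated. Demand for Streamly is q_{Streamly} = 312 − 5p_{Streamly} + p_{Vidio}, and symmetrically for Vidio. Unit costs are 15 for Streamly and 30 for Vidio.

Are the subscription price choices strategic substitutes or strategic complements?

Streamly's profit: π = (p_{Streamly} − 15)(312 − 5p_{Streamly} + p_{Vidio}).
∂π/∂p_{Streamly} = 387 − 10p_{Streamly} + p_{Vidio} = 0 ⇒ p_{Streamly} = 38.7 + 0.1p_{Vidio}.
The best-response slope dp_{Streamly}/dp_{Vidio} = 0.1 > 0: the reaction function is upward-sloping, so the choices are strategic complements.

strategic complements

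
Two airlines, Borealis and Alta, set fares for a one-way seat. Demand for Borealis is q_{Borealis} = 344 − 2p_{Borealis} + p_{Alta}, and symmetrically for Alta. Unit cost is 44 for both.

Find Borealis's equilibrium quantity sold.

200

Borealis's profit: π = (p_{Borealis} − 44)(344 − 2p_{Borealis} + p_{Alta}).
∂π/∂p_{Borealis} = 432 − 4p_{Borealis} + p_{Alta} = 0 ⇒ p_{Borealis} = 108 + 0.25p_{Alta}.
The game is symmetric, so in equilibrium p_{Alta} = p_{Borealis}: the reaction function gives 0.75p_{Borealis} = 108, hence p_{Borealis} = 144.
q_{Borealis} = 344 − 2·144 + 144 = 200.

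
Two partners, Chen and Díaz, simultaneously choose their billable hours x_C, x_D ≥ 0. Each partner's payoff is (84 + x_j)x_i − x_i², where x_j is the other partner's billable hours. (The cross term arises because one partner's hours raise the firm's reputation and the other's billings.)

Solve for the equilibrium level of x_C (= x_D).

Chen's payoff is (84 + x_D)x_C − x_C².
∂π/∂x_C = 84 + x_D − 2x_C = 0, so x_C = 42 + 0.5x_D.
Setting x_C = x_D in the reaction function: x_C = 42 + 0.5x_C, so x_C = 42 / 0.5 = 84.

84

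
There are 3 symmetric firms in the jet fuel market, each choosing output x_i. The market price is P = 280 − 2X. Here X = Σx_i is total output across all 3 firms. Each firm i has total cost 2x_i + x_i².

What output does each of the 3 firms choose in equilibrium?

27.8

A representative firm's profit is π_i = x_i(280 − 2X) − 2x_i − x_i², with X = x_i + Σ_{j≠i} x_j.
First-order condition: 278 − 6x_i − 2Σ_{j≠i} x_j = 0.
Imposing symmetry (x_j = x for all j) turns Σ_{j≠i} x_j into 2x, so 278 = 10x and x = 27.8.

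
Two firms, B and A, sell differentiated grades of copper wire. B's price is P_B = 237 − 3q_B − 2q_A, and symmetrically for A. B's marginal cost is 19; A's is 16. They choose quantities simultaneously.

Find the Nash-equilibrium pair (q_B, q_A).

Firm B's profit: π = q_B(237 − 3q_B − 2q_A) − 19q_B.
∂π/∂q_B = 218 − 6q_B − 2q_A = 0 ⇒ q_B = 109/3 − (1/3)q_A.
Similarly q_A = 221/6 − (1/3)q_B.
Solving the two reaction functions simultaneously: (1 − (−1/3)(−1/3))q_B = 109/3 − (1/3)·(221/6), so (8/9)q_B = 433/18 and q_B = 27.0625.
Then q_A = 221/6 − (1/3)·27.0625 = 27.8125.

27.0625, 27.8125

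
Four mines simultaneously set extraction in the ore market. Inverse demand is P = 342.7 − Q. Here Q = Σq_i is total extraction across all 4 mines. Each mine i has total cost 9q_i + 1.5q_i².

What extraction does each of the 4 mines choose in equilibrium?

41.7125

A representative mine's profit is π_i = q_i(342.7 − Q) − 9q_i − 1.5q_i², with Q = q_i + Σ_{j≠i} q_j.
First-order condition: 333.7 − 5q_i − Σ_{j≠i} q_j = 0.
In a symmetric equilibrium every mine chooses the same q, so Σ_{j≠i} q_j = 3q. The condition becomes 333.7 − 8q = 0, giving q = 333.7/8 = 41.7125.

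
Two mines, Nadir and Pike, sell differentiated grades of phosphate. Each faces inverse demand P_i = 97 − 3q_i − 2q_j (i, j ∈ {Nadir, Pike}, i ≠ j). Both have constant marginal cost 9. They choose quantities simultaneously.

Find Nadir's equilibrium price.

Mine Nadir's profit: π = q_{Nadir}(97 − 3q_{Nadir} − 2q_{Pike}) − 9q_{Nadir}.
∂π/∂q_{Nadir} = 88 − 6q_{Nadir} − 2q_{Pike} = 0 ⇒ q_{Nadir} = 44/3 − (1/3)q_{Pike}.
The game is symmetric, so in equilibrium q_{Pike} = q_{Nadir}: the reaction function gives (4/3)q_{Nadir} = 44/3, hence q_{Nadir} = 11.
P_{Nadir} = 97 − 3·11 − 2·11 = 42.

42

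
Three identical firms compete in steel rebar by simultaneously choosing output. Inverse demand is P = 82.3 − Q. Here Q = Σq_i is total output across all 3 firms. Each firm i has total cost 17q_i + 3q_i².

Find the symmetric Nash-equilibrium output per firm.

A representative firm's profit is π_i = q_i(82.3 − Q) − 17q_i − 3q_i², with Q = q_i + Σ_{j≠i} q_j.
First-order condition: 65.3 − 8q_i − Σ_{j≠i} q_j = 0.
In a symmetric equilibrium every firm chooses the same q, so Σ_{j≠i} q_j = 2q. The condition becomes 65.3 − 10q = 0, giving q = 65.3/10 = 6.53.

6.53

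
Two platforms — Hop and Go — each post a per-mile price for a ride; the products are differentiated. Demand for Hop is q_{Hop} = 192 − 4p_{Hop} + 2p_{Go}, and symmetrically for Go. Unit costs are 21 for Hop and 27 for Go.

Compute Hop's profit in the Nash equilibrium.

2662.56

Hop's profit: π = (p_{Hop} − 21)(192 − 4p_{Hop} + 2p_{Go}).
∂π/∂p_{Hop} = 276 − 8p_{Hop} + 2p_{Go} = 0 ⇒ p_{Hop} = 34.5 + 0.25p_{Go}.
Similarly p_{Go} = 37.5 + 0.25p_{Hop}.
Plugging p_{Go} into Hop's best response: p_{Hop} = 34.5 + 0.25(37.5 + 0.25p_{Hop}) ⇒ 0.9375p_{Hop} = 43.875, so p_{Hop} = 46.8.
Then p_{Go} = 37.5 + 0.25·46.8 = 49.2.
q_{Hop} = 192 − 4·46.8 + 2·49.2 = 103.2.
Profit = (46.8 − 21)·103.2 = 2662.56.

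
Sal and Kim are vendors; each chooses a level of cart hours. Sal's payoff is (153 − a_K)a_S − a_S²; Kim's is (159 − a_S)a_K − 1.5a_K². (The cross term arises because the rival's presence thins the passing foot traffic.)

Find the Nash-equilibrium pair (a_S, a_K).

60, 33

Expanding Sal's payoff: 153a_S − a_Ka_S − a_S².
∂π/∂a_S = 153 − a_K − 2a_S = 0, so a_S = 76.5 − 0.5a_K.
Likewise for Kim: a_K = 53 − (1/3)a_S.
Solving the two reaction functions simultaneously: (1 − (−0.5)(−1/3))a_S = 76.5 − 0.5·53, so (5/6)a_S = 50 and a_S = 60.
Then a_K = 53 − (1/3)·60 = 33.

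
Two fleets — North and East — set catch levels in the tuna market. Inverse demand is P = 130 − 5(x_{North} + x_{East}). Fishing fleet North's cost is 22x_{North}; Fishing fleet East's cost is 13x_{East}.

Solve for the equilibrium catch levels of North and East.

6.6, 8.4

Fishing fleet North's profit: π = x_{North}(130 − 5(x_{North} + x_{East})) − 22x_{North}.
∂π/∂x_{North} = 108 − 10x_{North} − 5x_{East} = 0, so x_{North} = 10.8 − 0.5x_{East}.
By the same steps for East: x_{East} = 11.7 − 0.5x_{North}.
Plugging x_{East} into North's best response: x_{North} = 10.8 − 0.5(11.7 − 0.5x_{North}) ⇒ 0.75x_{North} = 4.95, so x_{North} = 6.6.
Then x_{East} = 11.7 − 0.5·6.6 = 8.4.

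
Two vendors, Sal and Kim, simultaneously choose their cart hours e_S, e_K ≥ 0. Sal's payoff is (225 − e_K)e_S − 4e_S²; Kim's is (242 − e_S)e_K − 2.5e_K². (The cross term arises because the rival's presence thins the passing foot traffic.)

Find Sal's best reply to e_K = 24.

Expanding Sal's payoff: 225e_S − e_Ke_S − 4e_S².
∂π/∂e_S = 225 − e_K − 8e_S = 0, so e_S = 28.125 − 0.125e_K.
At e_K = 24: e_S = 28.125 − 0.125·24 = 25.125.

25.125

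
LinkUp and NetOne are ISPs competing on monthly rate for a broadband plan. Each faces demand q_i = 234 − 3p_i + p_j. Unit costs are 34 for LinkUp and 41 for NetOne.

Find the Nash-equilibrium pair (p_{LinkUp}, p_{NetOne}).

LinkUp's profit: π = (p_{LinkUp} − 34)(234 − 3p_{LinkUp} + p_{NetOne}).
∂π/∂p_{LinkUp} = 336 − 6p_{LinkUp} + p_{NetOne} = 0 ⇒ p_{LinkUp} = 56 + (1/6)p_{NetOne}.
Similarly p_{NetOne} = 59.5 + (1/6)p_{LinkUp}.
Substituting the second reaction function into the first: p_{LinkUp} = 56 + (1/6)(59.5 + (1/6)p_{LinkUp}), which gives (35/36)p_{LinkUp} = 791/12 ⇒ p_{LinkUp} = 67.8.
Then p_{NetOne} = 59.5 + (1/6)·67.8 = 70.8.

67.8, 70.8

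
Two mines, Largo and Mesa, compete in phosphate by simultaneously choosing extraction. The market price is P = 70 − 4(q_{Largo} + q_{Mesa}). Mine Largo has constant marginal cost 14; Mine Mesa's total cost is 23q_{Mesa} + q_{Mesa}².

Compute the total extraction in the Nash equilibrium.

Mine Largo's profit: π = q_{Largo}(70 − 4(q_{Largo} + q_{Mesa})) − 14q_{Largo}.
∂π/∂q_{Largo} = 56 − 8q_{Largo} − 4q_{Mesa} = 0, so q_{Largo} = 7 − 0.5q_{Mesa}.
For Mesa: ∂π/∂q_{Mesa} = 47 − 10q_{Mesa} − 4q_{Largo} = 0 ⇒ q_{Mesa} = 4.7 − 0.4q_{Largo}.
Solving the two reaction functions simultaneously: (1 − (−0.5)(−0.4))q_{Largo} = 7 − 0.5·4.7, so 0.8q_{Largo} = 4.65 and q_{Largo} = 5.8125.
Then q_{Mesa} = 4.7 − 0.4·5.8125 = 2.375.
Total extraction: 5.8125 + 2.375 = 8.1875.

8.1875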